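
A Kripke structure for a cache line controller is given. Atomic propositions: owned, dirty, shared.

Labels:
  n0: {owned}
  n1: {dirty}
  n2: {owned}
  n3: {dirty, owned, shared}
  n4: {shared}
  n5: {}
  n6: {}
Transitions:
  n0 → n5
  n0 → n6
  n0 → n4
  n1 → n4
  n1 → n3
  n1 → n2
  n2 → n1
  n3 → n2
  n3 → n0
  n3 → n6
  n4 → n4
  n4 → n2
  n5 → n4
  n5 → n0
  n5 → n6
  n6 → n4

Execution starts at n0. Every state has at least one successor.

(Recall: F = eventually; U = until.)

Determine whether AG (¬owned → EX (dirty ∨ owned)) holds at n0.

States satisfying ¬owned → EX (dirty ∨ owned): {n0, n1, n2, n3, n4, n5}.
States satisfying AG (¬owned → EX (dirty ∨ owned)): ∅.
n6 is reachable from n0 and violates ¬owned → EX (dirty ∨ owned), so AG fails at n0.
n0 ∉ Sat(AG (¬owned → EX (dirty ∨ owned))).

Violated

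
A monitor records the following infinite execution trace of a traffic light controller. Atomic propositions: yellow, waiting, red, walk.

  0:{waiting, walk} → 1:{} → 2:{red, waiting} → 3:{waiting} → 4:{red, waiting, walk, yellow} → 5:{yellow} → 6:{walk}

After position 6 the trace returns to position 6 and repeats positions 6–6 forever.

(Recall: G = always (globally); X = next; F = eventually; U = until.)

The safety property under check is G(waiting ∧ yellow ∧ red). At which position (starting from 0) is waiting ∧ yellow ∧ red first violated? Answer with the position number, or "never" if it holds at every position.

0

At position 0 the labels are {waiting, walk}, so waiting ∧ yellow ∧ red is false there. This is the first violation.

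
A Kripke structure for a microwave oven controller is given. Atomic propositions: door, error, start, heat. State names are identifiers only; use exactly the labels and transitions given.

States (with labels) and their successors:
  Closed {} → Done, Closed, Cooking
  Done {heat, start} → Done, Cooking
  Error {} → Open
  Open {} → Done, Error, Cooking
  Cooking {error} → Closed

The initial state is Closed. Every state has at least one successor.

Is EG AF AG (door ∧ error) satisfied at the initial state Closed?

Does not hold

States satisfying AF AG (door ∧ error): ∅.
States satisfying EG AF AG (door ∧ error): ∅.
No suitable path/successor from Closed witnesses the formula.
Closed ∉ Sat(EG AF AG (door ∧ error)).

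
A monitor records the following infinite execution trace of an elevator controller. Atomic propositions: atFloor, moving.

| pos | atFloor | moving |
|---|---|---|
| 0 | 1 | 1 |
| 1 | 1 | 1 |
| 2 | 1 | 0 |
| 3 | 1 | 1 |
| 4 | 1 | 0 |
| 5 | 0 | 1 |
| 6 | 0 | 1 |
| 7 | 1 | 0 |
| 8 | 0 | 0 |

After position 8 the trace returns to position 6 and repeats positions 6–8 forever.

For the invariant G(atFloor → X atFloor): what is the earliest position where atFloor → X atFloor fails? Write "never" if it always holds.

4

Check atFloor → X atFloor at each position in order: 0 ✓, 1 ✓, 2 ✓, 3 ✓.
At position 4 the labels are {atFloor} and the next position 5 has {moving}, so atFloor → X atFloor is false there. This is the first violation.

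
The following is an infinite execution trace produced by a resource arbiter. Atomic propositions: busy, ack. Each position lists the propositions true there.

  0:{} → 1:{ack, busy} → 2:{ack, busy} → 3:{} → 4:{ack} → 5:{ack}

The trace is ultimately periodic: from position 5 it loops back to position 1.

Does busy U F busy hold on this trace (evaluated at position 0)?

Yes

Walking from position 0: F busy first holds at position 0, and busy holds at every earlier position along the way, so busy U F busy holds.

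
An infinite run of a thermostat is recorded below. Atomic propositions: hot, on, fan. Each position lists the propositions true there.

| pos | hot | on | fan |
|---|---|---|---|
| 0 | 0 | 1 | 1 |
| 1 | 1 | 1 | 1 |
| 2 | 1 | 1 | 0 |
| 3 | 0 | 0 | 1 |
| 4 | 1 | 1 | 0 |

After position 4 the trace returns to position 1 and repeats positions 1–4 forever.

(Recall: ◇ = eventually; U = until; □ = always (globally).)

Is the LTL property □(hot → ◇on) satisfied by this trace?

hot → ◇on holds at every position 0..4, and those are all positions ever visited, so □(hot → ◇on) holds.
Positions where hot holds: 1, 2, 4.
Check ◇on at each: 1→ok, 2→ok, 4→ok.

Satisfied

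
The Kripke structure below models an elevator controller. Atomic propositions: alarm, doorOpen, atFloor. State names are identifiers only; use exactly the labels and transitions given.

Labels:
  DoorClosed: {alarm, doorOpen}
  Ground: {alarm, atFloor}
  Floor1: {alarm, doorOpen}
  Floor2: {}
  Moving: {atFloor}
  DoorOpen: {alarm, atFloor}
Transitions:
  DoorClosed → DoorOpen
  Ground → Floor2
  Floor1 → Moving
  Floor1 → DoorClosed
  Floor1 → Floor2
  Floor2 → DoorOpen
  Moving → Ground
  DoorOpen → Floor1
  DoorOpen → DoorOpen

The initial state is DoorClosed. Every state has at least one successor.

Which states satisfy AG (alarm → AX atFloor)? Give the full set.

States satisfying alarm → AX atFloor: {DoorClosed, Floor2, Moving}.
States satisfying AG (alarm → AX atFloor): ∅.

none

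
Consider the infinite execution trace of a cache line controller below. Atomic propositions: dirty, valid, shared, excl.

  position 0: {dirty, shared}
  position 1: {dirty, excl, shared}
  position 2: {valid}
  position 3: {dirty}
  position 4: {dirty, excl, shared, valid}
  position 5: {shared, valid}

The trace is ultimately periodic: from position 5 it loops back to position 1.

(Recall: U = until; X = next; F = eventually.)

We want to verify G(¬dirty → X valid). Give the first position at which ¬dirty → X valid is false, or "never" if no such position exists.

Check ¬dirty → X valid at each position in order: 0 ✓, 1 ✓.
At position 2 the labels are {valid} and the next position 3 has {dirty}, so ¬dirty → X valid is false there. This is the first violation.

2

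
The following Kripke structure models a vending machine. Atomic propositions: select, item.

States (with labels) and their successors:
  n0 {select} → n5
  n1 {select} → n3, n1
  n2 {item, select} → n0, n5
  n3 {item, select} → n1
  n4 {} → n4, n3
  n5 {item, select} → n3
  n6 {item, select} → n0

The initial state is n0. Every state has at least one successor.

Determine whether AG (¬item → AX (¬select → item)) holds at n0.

States satisfying ¬item → AX (¬select → item): {n0, n1, n2, n3, n5, n6}.
States satisfying AG (¬item → AX (¬select → item)): {n0, n1, n2, n3, n5, n6}.
Every state reachable from n0 satisfies ¬item → AX (¬select → item).
n0 ∈ Sat(AG (¬item → AX (¬select → item))).

Yes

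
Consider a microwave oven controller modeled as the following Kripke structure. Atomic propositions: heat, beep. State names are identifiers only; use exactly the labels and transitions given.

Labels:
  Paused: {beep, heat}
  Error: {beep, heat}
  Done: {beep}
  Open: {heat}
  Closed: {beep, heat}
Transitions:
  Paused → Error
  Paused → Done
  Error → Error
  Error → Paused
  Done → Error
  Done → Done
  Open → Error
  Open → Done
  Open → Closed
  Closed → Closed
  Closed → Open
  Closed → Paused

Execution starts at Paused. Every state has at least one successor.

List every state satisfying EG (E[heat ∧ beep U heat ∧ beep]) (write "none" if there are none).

States satisfying E[heat ∧ beep U heat ∧ beep]: {Paused, Error, Closed}.
States satisfying EG (E[heat ∧ beep U heat ∧ beep]): {Paused, Error, Closed}.

{Paused, Error, Closed}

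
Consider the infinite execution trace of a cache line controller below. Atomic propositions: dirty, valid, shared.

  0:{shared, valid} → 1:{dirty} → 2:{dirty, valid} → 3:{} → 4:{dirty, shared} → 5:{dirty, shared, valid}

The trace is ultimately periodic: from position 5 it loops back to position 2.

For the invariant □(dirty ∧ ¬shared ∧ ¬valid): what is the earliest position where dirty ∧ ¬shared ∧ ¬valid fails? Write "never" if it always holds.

0

At position 0 the labels are {shared, valid}, so dirty ∧ ¬shared ∧ ¬valid is false there. This is the first violation.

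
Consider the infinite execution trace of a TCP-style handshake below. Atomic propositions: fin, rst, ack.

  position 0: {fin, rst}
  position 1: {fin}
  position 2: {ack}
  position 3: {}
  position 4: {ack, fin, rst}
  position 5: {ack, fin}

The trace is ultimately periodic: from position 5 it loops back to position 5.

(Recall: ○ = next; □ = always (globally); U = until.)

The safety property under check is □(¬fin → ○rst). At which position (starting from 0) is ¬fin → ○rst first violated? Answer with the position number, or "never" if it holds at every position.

2

Check ¬fin → ○rst at each position in order: 0 ✓, 1 ✓.
At position 2 the labels are {ack} and the next position 3 has {}, so ¬fin → ○rst is false there. This is the first violation.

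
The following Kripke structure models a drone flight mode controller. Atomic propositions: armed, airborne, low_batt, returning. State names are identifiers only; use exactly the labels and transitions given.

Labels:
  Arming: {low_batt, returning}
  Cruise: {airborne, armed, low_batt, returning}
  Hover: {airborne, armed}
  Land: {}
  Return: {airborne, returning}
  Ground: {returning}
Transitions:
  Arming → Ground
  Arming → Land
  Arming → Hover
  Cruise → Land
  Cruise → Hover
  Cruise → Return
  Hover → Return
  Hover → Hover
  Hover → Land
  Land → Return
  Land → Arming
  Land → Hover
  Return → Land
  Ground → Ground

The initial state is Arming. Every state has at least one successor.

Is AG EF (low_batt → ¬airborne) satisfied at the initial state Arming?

Yes

States satisfying EF (low_batt → ¬airborne): {Arming, Cruise, Hover, Land, Return, Ground}.
States satisfying AG EF (low_batt → ¬airborne): {Arming, Cruise, Hover, Land, Return, Ground}.
Every state reachable from Arming satisfies EF (low_batt → ¬airborne).
Arming ∈ Sat(AG EF (low_batt → ¬airborne)).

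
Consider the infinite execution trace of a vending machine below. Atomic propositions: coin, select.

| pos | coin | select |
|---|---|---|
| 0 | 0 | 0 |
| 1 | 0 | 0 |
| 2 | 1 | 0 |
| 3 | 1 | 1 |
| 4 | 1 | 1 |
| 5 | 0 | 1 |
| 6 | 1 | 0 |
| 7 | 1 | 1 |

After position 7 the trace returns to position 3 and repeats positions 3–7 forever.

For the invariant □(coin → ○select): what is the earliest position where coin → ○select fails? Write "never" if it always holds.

never

coin → ○select holds at every position 0..7, and those are all the positions the trace ever visits, so the invariant □(coin → ○select) is never violated.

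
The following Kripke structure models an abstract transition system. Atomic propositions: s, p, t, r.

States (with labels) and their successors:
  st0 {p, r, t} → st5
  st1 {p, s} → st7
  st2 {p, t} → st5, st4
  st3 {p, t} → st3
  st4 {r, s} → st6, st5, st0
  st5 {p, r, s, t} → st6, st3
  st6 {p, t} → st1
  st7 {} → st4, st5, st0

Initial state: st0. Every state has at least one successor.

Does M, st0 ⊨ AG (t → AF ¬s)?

States satisfying t → AF ¬s: {st0, st1, st2, st3, st4, st5, st6, st7}.
States satisfying AG (t → AF ¬s): {st0, st1, st2, st3, st4, st5, st6, st7}.
Every state reachable from st0 satisfies t → AF ¬s.
st0 ∈ Sat(AG (t → AF ¬s)).

Satisfied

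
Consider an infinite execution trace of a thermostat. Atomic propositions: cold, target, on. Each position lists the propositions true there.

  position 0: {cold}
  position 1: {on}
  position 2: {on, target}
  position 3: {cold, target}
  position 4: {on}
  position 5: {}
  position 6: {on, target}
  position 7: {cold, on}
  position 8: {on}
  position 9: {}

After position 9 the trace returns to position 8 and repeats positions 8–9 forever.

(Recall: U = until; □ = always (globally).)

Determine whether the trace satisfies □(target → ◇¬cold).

target → ◇¬cold holds at every position 0..9, and those are all positions ever visited, so □(target → ◇¬cold) holds.
Positions where target holds: 2, 3, 6.
Check ◇¬cold at each: 2→ok, 3→ok, 6→ok.

Yes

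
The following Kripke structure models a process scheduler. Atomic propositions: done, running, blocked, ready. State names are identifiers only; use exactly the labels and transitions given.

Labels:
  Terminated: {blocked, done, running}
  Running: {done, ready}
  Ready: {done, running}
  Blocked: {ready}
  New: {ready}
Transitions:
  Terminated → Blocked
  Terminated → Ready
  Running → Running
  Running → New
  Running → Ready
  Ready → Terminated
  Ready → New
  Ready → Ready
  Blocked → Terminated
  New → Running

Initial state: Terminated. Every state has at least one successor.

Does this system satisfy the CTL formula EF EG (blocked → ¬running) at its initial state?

Holds

States satisfying EG (blocked → ¬running): {Running, Ready, New}.
States satisfying EF EG (blocked → ¬running): {Terminated, Running, Ready, Blocked, New}.
Some path from Terminated reaches a state where EG (blocked → ¬running) holds.
Terminated ∈ Sat(EF EG (blocked → ¬running)).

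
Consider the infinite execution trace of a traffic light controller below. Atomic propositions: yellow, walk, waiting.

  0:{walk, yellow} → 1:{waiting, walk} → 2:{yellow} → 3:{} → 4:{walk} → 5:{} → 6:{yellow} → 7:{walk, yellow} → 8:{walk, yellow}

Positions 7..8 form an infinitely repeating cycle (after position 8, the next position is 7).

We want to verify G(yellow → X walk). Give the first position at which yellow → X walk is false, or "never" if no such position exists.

2

Check yellow → X walk at each position in order: 0 ✓, 1 ✓.
At position 2 the labels are {yellow} and the next position 3 has {}, so yellow → X walk is false there. This is the first violation.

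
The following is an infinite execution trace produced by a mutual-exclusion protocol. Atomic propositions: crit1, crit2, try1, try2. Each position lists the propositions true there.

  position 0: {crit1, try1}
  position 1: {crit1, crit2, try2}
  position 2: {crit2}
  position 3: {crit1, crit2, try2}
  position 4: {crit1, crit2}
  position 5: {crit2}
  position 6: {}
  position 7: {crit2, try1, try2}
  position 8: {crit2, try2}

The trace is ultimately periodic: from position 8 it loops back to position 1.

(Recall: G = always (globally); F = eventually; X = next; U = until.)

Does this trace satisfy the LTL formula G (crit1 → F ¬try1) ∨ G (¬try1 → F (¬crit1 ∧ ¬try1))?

Holds

crit1 → F ¬try1 holds at every position 0..8, and those are all positions ever visited, so G (crit1 → F ¬try1) holds.
Positions where crit1 holds: 0, 1, 3, 4.
Check F ¬try1 at each: 0→ok, 1→ok, 3→ok, 4→ok.
¬try1 → F (¬crit1 ∧ ¬try1) holds at every position 0..8, and those are all positions ever visited, so G (¬try1 → F (¬crit1 ∧ ¬try1)) holds.
Positions where ¬try1 holds: 1, 2, 3, 4, 5, 6, 8.
Check F (¬crit1 ∧ ¬try1) at each: 1→ok, 2→ok, 3→ok, 4→ok, 5→ok, 6→ok, 8→ok.
At position 0: G (crit1 → F ¬try1) is true; G (¬try1 → F (¬crit1 ∧ ¬try1)) is true; so G (crit1 → F ¬try1) ∨ G (¬try1 → F (¬crit1 ∧ ¬try1)) is true.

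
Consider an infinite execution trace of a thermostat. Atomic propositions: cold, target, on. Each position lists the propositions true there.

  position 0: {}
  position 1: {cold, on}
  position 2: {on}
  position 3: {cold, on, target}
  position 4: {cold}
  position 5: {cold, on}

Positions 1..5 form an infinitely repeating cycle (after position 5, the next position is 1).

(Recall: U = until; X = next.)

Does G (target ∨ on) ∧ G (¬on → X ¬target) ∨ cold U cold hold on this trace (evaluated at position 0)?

Walking from position 0: at position 0, cold has not yet held and cold fails, so cold U cold is false.
At position 0: G (target ∨ on) ∧ G (¬on → X ¬target) is false; cold U cold is false; so G (target ∨ on) ∧ G (¬on → X ¬target) ∨ cold U cold is false.

Violated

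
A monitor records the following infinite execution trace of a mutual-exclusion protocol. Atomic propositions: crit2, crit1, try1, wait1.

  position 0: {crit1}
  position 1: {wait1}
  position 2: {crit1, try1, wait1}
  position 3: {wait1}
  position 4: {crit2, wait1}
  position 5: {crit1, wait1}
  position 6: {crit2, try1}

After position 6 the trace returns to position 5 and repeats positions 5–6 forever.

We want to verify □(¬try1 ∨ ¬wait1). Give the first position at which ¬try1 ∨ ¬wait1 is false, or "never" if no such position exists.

2

Check ¬try1 ∨ ¬wait1 at each position in order: 0 ✓, 1 ✓.
At position 2 the labels are {crit1, try1, wait1}, so ¬try1 ∨ ¬wait1 is false there. This is the first violation.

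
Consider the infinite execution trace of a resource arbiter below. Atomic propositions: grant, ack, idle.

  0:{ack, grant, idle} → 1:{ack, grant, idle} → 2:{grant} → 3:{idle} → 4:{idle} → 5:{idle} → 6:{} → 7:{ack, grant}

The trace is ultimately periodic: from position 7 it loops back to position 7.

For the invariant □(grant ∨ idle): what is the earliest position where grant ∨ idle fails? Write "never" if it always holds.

Check grant ∨ idle at each position in order: 0 ✓, 1 ✓, 2 ✓, 3 ✓, 4 ✓, 5 ✓.
At position 6 the labels are {}, so grant ∨ idle is false there. This is the first violation.

6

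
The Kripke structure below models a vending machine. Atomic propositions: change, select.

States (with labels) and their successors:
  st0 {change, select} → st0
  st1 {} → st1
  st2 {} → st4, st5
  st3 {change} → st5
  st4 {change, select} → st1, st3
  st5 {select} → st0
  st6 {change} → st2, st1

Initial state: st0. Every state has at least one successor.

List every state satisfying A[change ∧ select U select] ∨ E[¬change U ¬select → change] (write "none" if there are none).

States satisfying change ∧ select: {st0, st4}.
States satisfying select: {st0, st4, st5}.
States satisfying A[change ∧ select U select]: {st0, st4, st5}.
States satisfying ¬change: {st1, st2, st5}.
States satisfying ¬select → change: {st0, st3, st4, st5, st6}.
States satisfying E[¬change U ¬select → change]: {st0, st2, st3, st4, st5, st6}.
States satisfying A[change ∧ select U select] ∨ E[¬change U ¬select → change]: {st0, st2, st3, st4, st5, st6}.

{st0, st2, st3, st4, st5, st6}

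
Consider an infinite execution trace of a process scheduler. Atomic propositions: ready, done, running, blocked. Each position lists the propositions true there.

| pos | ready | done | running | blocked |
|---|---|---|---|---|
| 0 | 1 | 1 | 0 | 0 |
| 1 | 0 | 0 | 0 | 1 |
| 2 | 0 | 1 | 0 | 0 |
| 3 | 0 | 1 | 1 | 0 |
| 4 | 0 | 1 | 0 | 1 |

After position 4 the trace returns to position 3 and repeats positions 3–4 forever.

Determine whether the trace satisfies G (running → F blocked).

running → F blocked holds at every position 0..4, and those are all positions ever visited, so G (running → F blocked) holds.
Positions where running holds: 3.
Check F blocked at each: 3→ok.

Holds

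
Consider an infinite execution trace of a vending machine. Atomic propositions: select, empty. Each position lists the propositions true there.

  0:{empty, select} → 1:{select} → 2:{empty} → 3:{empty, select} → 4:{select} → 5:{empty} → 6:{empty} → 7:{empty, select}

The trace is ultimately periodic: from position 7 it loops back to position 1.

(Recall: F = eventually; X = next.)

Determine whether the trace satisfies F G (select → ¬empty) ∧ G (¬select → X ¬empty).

Does not hold

G (select → ¬empty) is false at every position 0..7, so it never becomes true and F G (select → ¬empty) fails.
¬select → X ¬empty must hold at every position from 0 onward. It fails at position 2, so G (¬select → X ¬empty) is false.
Positions where ¬select holds: 2, 5, 6.
Check X ¬empty at each: 2→fails, 5→fails, 6→fails.
At position 0: F G (select → ¬empty) is false; G (¬select → X ¬empty) is false; so F G (select → ¬empty) ∧ G (¬select → X ¬empty) is false.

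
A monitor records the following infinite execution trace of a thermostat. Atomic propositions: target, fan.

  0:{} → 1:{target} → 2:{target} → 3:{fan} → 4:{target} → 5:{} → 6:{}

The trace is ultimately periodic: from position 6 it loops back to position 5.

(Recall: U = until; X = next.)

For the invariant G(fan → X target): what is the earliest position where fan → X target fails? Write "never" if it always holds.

never

fan → X target holds at every position 0..6, and those are all the positions the trace ever visits, so the invariant G(fan → X target) is never violated.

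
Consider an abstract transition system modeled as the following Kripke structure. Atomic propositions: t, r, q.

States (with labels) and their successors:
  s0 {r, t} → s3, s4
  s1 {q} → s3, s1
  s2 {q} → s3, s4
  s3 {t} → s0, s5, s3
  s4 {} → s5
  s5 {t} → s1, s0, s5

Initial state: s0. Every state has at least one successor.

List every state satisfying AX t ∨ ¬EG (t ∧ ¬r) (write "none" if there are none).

{s0, s1, s2, s3, s4}

States satisfying t: {s0, s3, s5}.
States satisfying AX t: {s3, s4}.
States satisfying t ∧ ¬r: {s3, s5}.
States satisfying EG (t ∧ ¬r): {s3, s5}.
States satisfying ¬EG (t ∧ ¬r): {s0, s1, s2, s4}.
States satisfying AX t ∨ ¬EG (t ∧ ¬r): {s0, s1, s2, s3, s4}.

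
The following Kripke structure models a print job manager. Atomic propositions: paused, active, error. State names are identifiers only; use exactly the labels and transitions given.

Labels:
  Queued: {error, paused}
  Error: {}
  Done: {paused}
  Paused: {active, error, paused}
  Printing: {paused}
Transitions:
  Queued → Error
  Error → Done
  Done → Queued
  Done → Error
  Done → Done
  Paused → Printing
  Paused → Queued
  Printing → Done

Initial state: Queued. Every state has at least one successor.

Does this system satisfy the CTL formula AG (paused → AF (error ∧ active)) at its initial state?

No

States satisfying paused → AF (error ∧ active): {Error, Paused}.
States satisfying AG (paused → AF (error ∧ active)): ∅.
Done is reachable from Queued and violates paused → AF (error ∧ active), so AG fails at Queued.
Queued ∉ Sat(AG (paused → AF (error ∧ active))).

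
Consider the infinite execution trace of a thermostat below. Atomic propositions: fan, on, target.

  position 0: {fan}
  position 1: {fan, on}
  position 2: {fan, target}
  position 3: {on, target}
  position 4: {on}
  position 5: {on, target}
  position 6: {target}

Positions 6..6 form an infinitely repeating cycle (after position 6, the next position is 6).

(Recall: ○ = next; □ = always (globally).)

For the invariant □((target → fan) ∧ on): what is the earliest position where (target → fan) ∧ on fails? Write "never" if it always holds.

At position 0 the labels are {fan}, so (target → fan) ∧ on is false there. This is the first violation.

0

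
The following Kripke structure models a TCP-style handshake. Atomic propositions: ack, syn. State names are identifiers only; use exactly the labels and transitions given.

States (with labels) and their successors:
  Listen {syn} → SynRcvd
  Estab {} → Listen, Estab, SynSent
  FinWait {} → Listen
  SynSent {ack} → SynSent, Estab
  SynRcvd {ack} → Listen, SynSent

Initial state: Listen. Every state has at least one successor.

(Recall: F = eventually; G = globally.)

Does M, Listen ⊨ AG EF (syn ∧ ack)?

Violated

States satisfying EF (syn ∧ ack): ∅.
States satisfying AG EF (syn ∧ ack): ∅.
Estab is reachable from Listen and violates EF (syn ∧ ack), so AG fails at Listen.
Listen ∉ Sat(AG EF (syn ∧ ack)).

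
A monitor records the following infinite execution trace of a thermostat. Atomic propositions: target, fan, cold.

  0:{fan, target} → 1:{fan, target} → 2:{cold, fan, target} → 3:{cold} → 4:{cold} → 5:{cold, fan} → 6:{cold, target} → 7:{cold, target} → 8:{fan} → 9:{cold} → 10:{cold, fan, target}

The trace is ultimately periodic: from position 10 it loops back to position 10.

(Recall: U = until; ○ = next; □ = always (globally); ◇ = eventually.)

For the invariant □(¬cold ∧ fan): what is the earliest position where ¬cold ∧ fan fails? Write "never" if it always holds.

Check ¬cold ∧ fan at each position in order: 0 ✓, 1 ✓.
At position 2 the labels are {cold, fan, target}, so ¬cold ∧ fan is false there. This is the first violation.

2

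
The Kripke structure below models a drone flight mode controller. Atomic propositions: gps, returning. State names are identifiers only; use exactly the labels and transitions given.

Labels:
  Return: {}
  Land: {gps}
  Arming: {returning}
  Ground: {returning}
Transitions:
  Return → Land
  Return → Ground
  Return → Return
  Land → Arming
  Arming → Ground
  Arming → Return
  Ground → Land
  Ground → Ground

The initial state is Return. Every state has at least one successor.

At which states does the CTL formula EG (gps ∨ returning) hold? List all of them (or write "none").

{Land, Arming, Ground}

States satisfying gps ∨ returning: {Land, Arming, Ground}.
States satisfying EG (gps ∨ returning): {Land, Arming, Ground}.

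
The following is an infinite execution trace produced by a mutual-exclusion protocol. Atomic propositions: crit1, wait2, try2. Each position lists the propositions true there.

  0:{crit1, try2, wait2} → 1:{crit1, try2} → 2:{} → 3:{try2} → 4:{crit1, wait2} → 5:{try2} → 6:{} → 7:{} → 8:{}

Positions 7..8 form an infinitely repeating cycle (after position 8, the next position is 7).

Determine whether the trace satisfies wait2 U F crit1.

Walking from position 0: F crit1 first holds at position 0, and wait2 holds at every earlier position along the way, so wait2 U F crit1 holds.

Satisfied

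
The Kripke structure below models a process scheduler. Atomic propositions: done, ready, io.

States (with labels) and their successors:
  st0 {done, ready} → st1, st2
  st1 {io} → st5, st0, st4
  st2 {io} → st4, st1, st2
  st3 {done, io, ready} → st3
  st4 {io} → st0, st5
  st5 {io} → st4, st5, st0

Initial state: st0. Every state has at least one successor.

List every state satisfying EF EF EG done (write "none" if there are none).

{st3}

States satisfying EF EG done: {st3}.
States satisfying EF EF EG done: {st3}.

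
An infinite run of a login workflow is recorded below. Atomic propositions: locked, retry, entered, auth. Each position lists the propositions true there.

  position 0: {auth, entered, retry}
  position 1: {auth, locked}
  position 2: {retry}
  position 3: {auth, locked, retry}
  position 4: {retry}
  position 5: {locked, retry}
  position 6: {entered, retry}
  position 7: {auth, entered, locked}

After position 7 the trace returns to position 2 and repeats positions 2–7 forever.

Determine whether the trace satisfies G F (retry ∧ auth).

Holds

F (retry ∧ auth) holds at every position 0..7, and those are all positions ever visited, so G F (retry ∧ auth) holds.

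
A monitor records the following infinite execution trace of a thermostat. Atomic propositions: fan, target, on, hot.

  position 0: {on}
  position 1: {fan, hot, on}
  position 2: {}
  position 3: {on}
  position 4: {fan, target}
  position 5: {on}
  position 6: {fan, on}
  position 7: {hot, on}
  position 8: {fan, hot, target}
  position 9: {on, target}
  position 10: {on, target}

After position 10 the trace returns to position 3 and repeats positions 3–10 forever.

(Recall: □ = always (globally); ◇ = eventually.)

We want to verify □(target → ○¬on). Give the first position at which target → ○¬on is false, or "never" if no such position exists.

Check target → ○¬on at each position in order: 0 ✓, 1 ✓, 2 ✓, 3 ✓.
At position 4 the labels are {fan, target} and the next position 5 has {on}, so target → ○¬on is false there. This is the first violation.

4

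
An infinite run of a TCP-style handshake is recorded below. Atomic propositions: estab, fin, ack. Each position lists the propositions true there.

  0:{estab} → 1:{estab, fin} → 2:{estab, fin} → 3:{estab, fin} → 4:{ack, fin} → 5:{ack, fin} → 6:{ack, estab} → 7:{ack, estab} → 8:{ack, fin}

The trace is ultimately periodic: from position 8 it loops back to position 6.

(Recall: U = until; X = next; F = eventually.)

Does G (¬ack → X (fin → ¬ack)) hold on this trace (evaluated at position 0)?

¬ack → X (fin → ¬ack) must hold at every position from 0 onward. It fails at position 3, so G (¬ack → X (fin → ¬ack)) is false.
Positions where ¬ack holds: 0, 1, 2, 3.
Check X (fin → ¬ack) at each: 0→ok, 1→ok, 2→ok, 3→fails.

Violated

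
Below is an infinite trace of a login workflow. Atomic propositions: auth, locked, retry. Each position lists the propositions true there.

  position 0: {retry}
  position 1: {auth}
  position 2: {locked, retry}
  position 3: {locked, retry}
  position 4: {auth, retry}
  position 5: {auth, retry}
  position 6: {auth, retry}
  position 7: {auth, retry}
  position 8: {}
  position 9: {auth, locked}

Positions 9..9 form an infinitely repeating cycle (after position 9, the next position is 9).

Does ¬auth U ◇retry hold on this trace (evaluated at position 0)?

Walking from position 0: ◇retry first holds at position 0, and ¬auth holds at every earlier position along the way, so ¬auth U ◇retry holds.

Yes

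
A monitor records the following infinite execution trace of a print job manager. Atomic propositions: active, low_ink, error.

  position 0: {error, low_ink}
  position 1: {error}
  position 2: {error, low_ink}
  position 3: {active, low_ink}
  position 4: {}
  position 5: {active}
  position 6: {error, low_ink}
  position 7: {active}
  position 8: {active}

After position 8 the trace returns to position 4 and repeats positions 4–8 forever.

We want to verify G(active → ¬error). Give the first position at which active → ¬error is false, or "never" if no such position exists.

active → ¬error holds at every position 0..8, and those are all the positions the trace ever visits, so the invariant G(active → ¬error) is never violated.

never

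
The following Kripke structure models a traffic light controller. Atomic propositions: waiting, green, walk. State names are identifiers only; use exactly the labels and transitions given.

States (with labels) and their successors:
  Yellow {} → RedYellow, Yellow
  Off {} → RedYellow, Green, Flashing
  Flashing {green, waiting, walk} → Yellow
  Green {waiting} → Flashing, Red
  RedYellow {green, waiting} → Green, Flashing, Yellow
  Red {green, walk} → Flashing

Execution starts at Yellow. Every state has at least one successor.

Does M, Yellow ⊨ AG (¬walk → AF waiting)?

No

States satisfying ¬walk → AF waiting: {Off, Flashing, Green, RedYellow, Red}.
States satisfying AG (¬walk → AF waiting): ∅.
Yellow is reachable from Yellow and violates ¬walk → AF waiting, so AG fails at Yellow.
Yellow ∉ Sat(AG (¬walk → AF waiting)).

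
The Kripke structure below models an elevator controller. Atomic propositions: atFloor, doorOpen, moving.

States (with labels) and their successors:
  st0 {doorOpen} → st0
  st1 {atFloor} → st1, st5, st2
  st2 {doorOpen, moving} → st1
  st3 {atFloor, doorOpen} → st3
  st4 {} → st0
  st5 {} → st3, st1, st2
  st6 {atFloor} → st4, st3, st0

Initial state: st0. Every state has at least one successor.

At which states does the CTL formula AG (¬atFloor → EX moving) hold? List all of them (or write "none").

{st3}

States satisfying ¬atFloor → EX moving: {st1, st3, st5, st6}.
States satisfying AG (¬atFloor → EX moving): {st3}.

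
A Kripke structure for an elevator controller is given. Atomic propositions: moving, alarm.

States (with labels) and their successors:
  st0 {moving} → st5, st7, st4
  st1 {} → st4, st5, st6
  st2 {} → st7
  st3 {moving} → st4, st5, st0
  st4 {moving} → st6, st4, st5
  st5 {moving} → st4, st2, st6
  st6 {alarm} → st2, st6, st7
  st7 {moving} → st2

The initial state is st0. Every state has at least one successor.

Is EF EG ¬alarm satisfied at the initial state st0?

Yes

States satisfying EG ¬alarm: {st0, st1, st2, st3, st4, st5, st7}.
States satisfying EF EG ¬alarm: {st0, st1, st2, st3, st4, st5, st6, st7}.
Some path from st0 reaches a state where EG ¬alarm holds.
st0 ∈ Sat(EF EG ¬alarm).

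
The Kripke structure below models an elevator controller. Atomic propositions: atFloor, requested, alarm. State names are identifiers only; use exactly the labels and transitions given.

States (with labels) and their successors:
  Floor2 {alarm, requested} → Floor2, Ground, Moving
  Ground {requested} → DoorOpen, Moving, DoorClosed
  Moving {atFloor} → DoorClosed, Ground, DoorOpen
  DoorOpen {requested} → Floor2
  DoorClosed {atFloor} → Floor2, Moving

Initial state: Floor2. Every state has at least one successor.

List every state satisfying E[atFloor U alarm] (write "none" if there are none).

States satisfying atFloor: {Moving, DoorClosed}.
States satisfying alarm: {Floor2}.
States satisfying E[atFloor U alarm]: {Floor2, Moving, DoorClosed}.

{Floor2, Moving, DoorClosed}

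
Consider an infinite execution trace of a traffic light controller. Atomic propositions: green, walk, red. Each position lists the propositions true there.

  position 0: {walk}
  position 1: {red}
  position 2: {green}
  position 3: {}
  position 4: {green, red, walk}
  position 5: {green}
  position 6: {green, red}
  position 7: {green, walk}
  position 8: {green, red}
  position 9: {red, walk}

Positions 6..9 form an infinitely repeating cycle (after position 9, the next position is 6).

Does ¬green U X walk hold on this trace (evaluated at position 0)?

Violated

Walking from position 0: at position 2, X walk has not yet held and ¬green fails, so ¬green U X walk is false.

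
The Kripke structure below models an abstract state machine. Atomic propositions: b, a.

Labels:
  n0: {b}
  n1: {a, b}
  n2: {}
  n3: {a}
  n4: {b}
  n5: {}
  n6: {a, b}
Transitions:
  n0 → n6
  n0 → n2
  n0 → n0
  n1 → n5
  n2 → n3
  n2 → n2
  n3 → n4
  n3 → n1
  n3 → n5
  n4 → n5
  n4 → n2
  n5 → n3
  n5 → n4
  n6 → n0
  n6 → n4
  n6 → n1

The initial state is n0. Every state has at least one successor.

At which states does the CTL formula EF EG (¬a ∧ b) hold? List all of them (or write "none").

States satisfying EG (¬a ∧ b): {n0}.
States satisfying EF EG (¬a ∧ b): {n0, n6}.

{n0, n6}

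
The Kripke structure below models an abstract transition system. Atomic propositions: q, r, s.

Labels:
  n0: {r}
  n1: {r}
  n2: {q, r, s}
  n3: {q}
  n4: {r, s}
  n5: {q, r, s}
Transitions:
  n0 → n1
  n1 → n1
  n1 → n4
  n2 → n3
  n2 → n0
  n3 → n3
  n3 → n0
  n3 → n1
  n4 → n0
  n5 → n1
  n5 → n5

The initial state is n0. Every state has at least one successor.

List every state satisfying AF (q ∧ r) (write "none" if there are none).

{n2, n5}

States satisfying q ∧ r: {n2, n5}.
States satisfying AF (q ∧ r): {n2, n5}.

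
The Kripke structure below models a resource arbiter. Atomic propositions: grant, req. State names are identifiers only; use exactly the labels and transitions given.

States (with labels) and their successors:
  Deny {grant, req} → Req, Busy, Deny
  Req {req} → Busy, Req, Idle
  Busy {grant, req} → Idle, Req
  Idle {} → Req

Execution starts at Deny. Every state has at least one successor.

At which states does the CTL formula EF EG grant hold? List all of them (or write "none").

{Deny}

States satisfying EG grant: {Deny}.
States satisfying EF EG grant: {Deny}.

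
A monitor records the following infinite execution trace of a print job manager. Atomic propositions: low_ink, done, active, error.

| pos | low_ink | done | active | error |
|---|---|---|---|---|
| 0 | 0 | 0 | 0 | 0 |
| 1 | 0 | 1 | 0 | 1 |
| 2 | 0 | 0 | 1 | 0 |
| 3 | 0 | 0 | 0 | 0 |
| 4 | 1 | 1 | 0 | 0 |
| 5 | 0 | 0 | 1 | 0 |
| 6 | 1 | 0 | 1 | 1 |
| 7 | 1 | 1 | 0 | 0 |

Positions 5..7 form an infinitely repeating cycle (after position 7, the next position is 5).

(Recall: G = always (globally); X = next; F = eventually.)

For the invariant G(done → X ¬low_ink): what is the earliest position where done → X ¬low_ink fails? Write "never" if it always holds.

never

done → X ¬low_ink holds at every position 0..7, and those are all the positions the trace ever visits, so the invariant G(done → X ¬low_ink) is never violated.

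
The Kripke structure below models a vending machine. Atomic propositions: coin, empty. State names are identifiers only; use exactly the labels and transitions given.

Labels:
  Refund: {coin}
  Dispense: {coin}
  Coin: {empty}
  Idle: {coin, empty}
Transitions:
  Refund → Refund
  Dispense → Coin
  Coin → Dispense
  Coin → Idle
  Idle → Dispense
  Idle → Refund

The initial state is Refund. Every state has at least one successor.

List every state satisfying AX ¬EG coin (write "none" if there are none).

States satisfying ¬EG coin: {Dispense, Coin}.
States satisfying AX ¬EG coin: {Dispense}.

{Dispense}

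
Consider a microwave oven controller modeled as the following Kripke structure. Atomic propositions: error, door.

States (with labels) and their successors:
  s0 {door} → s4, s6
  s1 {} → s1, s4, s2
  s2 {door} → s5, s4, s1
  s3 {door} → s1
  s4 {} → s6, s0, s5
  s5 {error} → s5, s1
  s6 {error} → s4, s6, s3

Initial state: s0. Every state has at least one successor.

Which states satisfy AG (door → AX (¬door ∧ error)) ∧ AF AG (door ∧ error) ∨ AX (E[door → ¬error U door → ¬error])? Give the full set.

States satisfying door → AX (¬door ∧ error): {s1, s4, s5, s6}.
States satisfying AG (door → AX (¬door ∧ error)): ∅.
States satisfying AG (door ∧ error): ∅.
States satisfying AF AG (door ∧ error): ∅.
States satisfying E[door → ¬error U door → ¬error]: {s0, s1, s2, s3, s4, s5, s6}.
States satisfying AX (E[door → ¬error U door → ¬error]): {s0, s1, s2, s3, s4, s5, s6}.
States satisfying AG (door → AX (¬door ∧ error)) ∧ AF AG (door ∧ error) ∨ AX (E[door → ¬error U door → ¬error]): {s0, s1, s2, s3, s4, s5, s6}.

{s0, s1, s2, s3, s4, s5, s6}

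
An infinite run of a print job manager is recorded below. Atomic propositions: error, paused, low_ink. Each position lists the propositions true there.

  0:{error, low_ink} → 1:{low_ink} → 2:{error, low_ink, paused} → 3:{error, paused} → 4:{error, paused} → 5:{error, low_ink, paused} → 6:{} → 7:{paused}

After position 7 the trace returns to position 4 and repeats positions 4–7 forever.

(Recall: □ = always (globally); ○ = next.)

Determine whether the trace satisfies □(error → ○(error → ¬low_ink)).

error → ○(error → ¬low_ink) must hold at every position from 0 onward. It fails at position 4, so □(error → ○(error → ¬low_ink)) is false.
Positions where error holds: 0, 2, 3, 4, 5.
Check ○(error → ¬low_ink) at each: 0→ok, 2→ok, 3→ok, 4→fails, 5→ok.

Violated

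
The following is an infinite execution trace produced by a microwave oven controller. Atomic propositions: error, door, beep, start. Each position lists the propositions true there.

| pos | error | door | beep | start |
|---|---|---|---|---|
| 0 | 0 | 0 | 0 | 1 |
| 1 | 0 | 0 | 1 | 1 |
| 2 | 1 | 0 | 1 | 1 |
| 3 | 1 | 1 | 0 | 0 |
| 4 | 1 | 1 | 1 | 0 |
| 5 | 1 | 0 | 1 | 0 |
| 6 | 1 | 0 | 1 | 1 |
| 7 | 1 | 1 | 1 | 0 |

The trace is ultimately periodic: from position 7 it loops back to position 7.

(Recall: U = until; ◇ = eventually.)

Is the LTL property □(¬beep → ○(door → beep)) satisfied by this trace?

¬beep → ○(door → beep) holds at every position 0..7, and those are all positions ever visited, so □(¬beep → ○(door → beep)) holds.
Positions where ¬beep holds: 0, 3.
Check ○(door → beep) at each: 0→ok, 3→ok.

Holds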